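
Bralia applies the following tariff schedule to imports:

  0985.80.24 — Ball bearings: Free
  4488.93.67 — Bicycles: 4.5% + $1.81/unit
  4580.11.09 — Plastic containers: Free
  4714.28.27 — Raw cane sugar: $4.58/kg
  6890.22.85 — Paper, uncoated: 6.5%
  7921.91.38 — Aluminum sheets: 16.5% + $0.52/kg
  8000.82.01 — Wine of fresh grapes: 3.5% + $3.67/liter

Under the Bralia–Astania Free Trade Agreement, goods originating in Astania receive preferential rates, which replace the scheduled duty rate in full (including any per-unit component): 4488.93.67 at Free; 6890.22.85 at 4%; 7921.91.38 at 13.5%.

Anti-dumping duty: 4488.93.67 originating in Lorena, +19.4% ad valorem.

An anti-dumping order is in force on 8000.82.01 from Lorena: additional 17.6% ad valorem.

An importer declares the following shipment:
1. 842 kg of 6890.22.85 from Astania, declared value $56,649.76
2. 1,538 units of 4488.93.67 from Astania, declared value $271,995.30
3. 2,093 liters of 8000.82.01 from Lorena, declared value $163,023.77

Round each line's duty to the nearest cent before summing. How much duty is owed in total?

Line 1 (6890.22.85, Astania, 842 kg, $56,649.76):
Base rate for 6890.22.85 is 6.5%.
Origin Astania qualifies under the Bralia–Astania agreement and 6890.22.85 is covered: preferential rate 4% applies instead.
Duty = $56,649.76 × 4% = $2,265.99.
Line 2 (4488.93.67, Astania, 1,538 units, $271,995.30):
Base rate for 4488.93.67 is 4.5% + $1.81/unit.
Origin Astania qualifies under the Bralia–Astania agreement and 4488.93.67 is covered: preferential rate Free applies instead.
The additional-duty order on 4488.93.67 targets Lorena, not Astania; it does not apply.
Duty = $271,995.30 × 0% = $0.00.
Line 3 (8000.82.01, Lorena, 2,093 liters, $163,023.77):
Base rate for 8000.82.01 is 3.5% + $3.67/liter.
Additional duty on 8000.82.01 from Lorena: +17.6%. Applied ad valorem rate: 3.5% + 17.6% = 21.1%.
Duty = $163,023.77 × 21.1% + 2,093 × $3.67 = $42,079.33.
Total = $2,265.99 + $0.00 + $42,079.33 = $44,345.32.

$44,345.32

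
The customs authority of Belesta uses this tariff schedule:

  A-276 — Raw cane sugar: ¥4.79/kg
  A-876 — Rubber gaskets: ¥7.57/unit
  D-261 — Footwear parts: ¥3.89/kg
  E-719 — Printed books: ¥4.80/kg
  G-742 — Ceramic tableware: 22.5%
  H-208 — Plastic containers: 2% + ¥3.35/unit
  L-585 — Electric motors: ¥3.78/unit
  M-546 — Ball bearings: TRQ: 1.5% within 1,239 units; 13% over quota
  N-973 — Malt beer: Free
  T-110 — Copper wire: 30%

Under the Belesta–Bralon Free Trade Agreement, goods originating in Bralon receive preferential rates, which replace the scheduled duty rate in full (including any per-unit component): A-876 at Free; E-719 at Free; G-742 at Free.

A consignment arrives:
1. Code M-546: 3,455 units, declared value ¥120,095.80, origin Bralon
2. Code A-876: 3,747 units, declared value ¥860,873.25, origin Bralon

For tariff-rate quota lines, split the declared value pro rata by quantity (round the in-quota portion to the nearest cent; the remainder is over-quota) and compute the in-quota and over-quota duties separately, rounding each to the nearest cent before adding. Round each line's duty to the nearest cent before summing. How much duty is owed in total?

¥10,659.67

Line 1 (M-546, Bralon, 3,455 units, ¥120,095.80):
Code M-546 is under a tariff-rate quota (threshold 1,239 units). In-quota: 1,239 units at 1.5%; over-quota: 2,216 units at 13%.
Pro-rata value split: in-quota = ¥120,095.80 × 1,239/3,455 = ¥43,067.64; over-quota = ¥120,095.80 − ¥43,067.64 = ¥77,028.16.
In-quota duty = ¥43,067.64 × 1.5% = ¥646.01. Over-quota duty = ¥77,028.16 × 13% = ¥10,013.66.
Line duty = ¥646.01 + ¥10,013.66 = ¥10,659.67.
Line 2 (A-876, Bralon, 3,747 units, ¥860,873.25):
Base rate for A-876 is ¥7.57/unit.
Origin Bralon qualifies under the Belesta–Bralon agreement and A-876 is covered: preferential rate Free applies instead.
Duty = ¥860,873.25 × 0% = ¥0.00.
Total = ¥10,659.67 + ¥0.00 = ¥10,659.67.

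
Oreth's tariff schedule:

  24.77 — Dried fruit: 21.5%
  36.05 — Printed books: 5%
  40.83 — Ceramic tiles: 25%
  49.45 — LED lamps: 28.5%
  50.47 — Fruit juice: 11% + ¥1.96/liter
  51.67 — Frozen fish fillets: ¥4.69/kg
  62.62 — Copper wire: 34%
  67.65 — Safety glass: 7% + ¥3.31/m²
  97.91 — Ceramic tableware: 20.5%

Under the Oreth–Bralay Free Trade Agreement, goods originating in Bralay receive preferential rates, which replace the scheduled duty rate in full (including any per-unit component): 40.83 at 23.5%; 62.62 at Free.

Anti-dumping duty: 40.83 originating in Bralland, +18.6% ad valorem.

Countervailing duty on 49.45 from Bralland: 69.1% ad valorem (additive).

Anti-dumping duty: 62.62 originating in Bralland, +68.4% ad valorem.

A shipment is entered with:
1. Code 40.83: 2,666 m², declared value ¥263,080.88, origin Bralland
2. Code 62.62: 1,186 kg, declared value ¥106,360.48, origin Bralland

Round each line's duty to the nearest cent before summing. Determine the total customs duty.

Line 1 (40.83, Bralland, 2,666 m², ¥263,080.88):
Base rate for 40.83 is 25%.
40.83 has an FTA preferential rate, but origin Bralland is not Bralay; base rate stands.
Additional duty on 40.83 from Bralland: +18.6%. Applied ad valorem rate: 25% + 18.6% = 43.6%.
Duty = ¥263,080.88 × 43.6% = ¥114,703.26.
Line 2 (62.62, Bralland, 1,186 kg, ¥106,360.48):
Base rate for 62.62 is 34%.
62.62 has an FTA preferential rate, but origin Bralland is not Bralay; base rate stands.
Additional duty on 62.62 from Bralland: +68.4%. Applied ad valorem rate: 34% + 68.4% = 102.4%.
Duty = ¥106,360.48 × 102.4% = ¥108,913.13.
Total = ¥114,703.26 + ¥108,913.13 = ¥223,616.39.

¥223,616.39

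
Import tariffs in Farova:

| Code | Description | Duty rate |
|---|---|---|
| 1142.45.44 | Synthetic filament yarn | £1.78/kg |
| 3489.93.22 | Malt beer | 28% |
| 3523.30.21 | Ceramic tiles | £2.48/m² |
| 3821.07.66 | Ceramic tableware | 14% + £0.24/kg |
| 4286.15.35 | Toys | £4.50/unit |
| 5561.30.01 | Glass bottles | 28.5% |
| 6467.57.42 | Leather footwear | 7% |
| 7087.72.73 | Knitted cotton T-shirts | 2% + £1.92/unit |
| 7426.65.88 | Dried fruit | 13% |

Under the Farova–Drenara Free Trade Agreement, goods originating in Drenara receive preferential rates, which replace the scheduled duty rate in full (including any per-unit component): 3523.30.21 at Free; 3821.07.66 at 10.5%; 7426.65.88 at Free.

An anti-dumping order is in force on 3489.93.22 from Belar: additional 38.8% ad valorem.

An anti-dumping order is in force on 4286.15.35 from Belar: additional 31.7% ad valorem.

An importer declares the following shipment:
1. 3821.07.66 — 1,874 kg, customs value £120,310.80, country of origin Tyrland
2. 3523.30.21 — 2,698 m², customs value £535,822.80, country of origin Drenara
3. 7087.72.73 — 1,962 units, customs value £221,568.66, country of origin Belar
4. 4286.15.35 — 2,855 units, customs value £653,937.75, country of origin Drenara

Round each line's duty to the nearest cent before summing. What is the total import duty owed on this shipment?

Line 1 (3821.07.66, Tyrland, 1,874 kg, £120,310.80):
Base rate for 3821.07.66 is 14% + £0.24/kg.
3821.07.66 has an FTA preferential rate, but origin Tyrland is not Drenara; base rate stands.
Duty = £120,310.80 × 14% + 1,874 × £0.24 = £17,293.27.
Line 2 (3523.30.21, Drenara, 2,698 m², £535,822.80):
Base rate for 3523.30.21 is £2.48/m².
Origin Drenara qualifies under the Farova–Drenara agreement and 3523.30.21 is covered: preferential rate Free applies instead.
Duty = £535,822.80 × 0% = £0.00.
Line 3 (7087.72.73, Belar, 1,962 units, £221,568.66):
Base rate for 7087.72.73 is 2% + £1.92/unit.
Duty = £221,568.66 × 2% + 1,962 × £1.92 = £8,198.41.
Line 4 (4286.15.35, Drenara, 2,855 units, £653,937.75):
Base rate for 4286.15.35 is £4.50/unit.
Origin Drenara is the FTA partner but 4286.15.35 is not on the preference list; base rate stands.
The additional-duty order on 4286.15.35 targets Belar, not Drenara; it does not apply.
Duty = 2,855 × £4.50 = £12,847.50.
Total = £17,293.27 + £0.00 + £8,198.41 + £12,847.50 = £38,339.18.

£38,339.18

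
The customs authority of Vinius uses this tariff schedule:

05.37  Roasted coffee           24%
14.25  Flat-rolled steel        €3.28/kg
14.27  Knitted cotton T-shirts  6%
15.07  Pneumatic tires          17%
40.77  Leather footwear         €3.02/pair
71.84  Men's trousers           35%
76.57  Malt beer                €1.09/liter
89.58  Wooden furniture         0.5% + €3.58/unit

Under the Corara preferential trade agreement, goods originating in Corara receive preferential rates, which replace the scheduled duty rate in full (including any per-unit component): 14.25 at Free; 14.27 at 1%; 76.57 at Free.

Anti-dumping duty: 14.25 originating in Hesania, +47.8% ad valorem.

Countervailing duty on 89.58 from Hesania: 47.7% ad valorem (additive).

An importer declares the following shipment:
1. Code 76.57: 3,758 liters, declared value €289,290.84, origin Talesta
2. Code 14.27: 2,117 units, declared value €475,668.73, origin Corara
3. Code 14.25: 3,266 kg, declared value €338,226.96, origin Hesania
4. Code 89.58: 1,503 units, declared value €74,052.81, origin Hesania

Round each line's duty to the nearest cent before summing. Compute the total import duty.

Line 1 (76.57, Talesta, 3,758 liters, €289,290.84):
Base rate for 76.57 is €1.09/liter.
76.57 has an FTA preferential rate, but origin Talesta is not Corara; base rate stands.
Duty = 3,758 × €1.09 = €4,096.22.
Line 2 (14.27, Corara, 2,117 units, €475,668.73):
Base rate for 14.27 is 6%.
Origin Corara qualifies under the Vinius–Corara agreement and 14.27 is covered: preferential rate 1% applies instead.
Duty = €475,668.73 × 1% = €4,756.69.
Line 3 (14.25, Hesania, 3,266 kg, €338,226.96):
Base rate for 14.25 is €3.28/kg.
14.25 has an FTA preferential rate, but origin Hesania is not Corara; base rate stands.
Additional duty on 14.25 from Hesania: +47.8% ad valorem. Applied ad valorem rate = 47.8%.
Duty = €338,226.96 × 47.8% + 3,266 × €3.28 = €172,384.97.
Line 4 (89.58, Hesania, 1,503 units, €74,052.81):
Base rate for 89.58 is 0.5% + €3.58/unit.
Additional duty on 89.58 from Hesania: +47.7%. Applied ad valorem rate: 0.5% + 47.7% = 48.2%.
Duty = €74,052.81 × 48.2% + 1,503 × €3.58 = €41,074.19.
Total = €4,096.22 + €4,756.69 + €172,384.97 + €41,074.19 = €222,312.07.

€222,312.07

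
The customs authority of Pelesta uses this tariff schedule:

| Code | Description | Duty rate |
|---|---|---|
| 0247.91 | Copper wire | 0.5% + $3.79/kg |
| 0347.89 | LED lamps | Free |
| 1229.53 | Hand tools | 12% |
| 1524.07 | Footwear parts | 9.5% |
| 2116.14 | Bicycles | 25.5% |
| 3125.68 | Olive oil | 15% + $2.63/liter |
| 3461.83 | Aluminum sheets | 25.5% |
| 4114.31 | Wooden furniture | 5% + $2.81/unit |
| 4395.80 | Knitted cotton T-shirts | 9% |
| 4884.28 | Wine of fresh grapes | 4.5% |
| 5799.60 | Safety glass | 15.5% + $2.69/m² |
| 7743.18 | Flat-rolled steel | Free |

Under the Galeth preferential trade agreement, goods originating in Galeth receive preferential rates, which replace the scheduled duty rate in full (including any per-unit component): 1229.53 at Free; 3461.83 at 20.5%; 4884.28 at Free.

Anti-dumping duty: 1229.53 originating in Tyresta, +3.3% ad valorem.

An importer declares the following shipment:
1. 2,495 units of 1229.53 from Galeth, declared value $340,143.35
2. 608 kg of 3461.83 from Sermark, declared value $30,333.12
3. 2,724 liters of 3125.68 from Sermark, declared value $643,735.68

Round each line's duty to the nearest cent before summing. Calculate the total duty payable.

Line 1 (1229.53, Galeth, 2,495 units, $340,143.35):
Base rate for 1229.53 is 12%.
Origin Galeth qualifies under the Pelesta–Galeth agreement and 1229.53 is covered: preferential rate Free applies instead.
The additional-duty order on 1229.53 targets Tyresta, not Galeth; it does not apply.
Duty = $340,143.35 × 0% = $0.00.
Line 2 (3461.83, Sermark, 608 kg, $30,333.12):
Base rate for 3461.83 is 25.5%.
3461.83 has an FTA preferential rate, but origin Sermark is not Galeth; base rate stands.
Duty = $30,333.12 × 25.5% = $7,734.95.
Line 3 (3125.68, Sermark, 2,724 liters, $643,735.68):
Base rate for 3125.68 is 15% + $2.63/liter.
Duty = $643,735.68 × 15% + 2,724 × $2.63 = $103,724.47.
Total = $0.00 + $7,734.95 + $103,724.47 = $111,459.42.

$111,459.42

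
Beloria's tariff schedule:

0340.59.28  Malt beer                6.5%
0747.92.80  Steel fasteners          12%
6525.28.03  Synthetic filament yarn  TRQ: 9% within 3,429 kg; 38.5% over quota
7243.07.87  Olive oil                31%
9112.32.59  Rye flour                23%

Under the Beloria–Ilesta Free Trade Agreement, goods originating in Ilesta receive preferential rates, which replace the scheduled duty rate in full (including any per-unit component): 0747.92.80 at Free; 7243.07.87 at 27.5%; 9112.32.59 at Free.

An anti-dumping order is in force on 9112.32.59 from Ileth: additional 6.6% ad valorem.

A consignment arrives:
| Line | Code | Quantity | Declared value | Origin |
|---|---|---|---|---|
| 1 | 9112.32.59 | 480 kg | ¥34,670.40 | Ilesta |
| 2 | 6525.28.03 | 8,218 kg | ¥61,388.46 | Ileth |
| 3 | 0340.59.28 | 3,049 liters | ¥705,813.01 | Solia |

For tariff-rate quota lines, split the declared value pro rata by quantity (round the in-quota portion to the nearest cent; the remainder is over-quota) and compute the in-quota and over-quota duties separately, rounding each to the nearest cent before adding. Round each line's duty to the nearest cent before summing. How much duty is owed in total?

¥61,956.09

Line 1 (9112.32.59, Ilesta, 480 kg, ¥34,670.40):
Base rate for 9112.32.59 is 23%.
Origin Ilesta qualifies under the Beloria–Ilesta agreement and 9112.32.59 is covered: preferential rate Free applies instead.
The additional-duty order on 9112.32.59 targets Ileth, not Ilesta; it does not apply.
Duty = ¥34,670.40 × 0% = ¥0.00.
Line 2 (6525.28.03, Ileth, 8,218 kg, ¥61,388.46):
Code 6525.28.03 is under a tariff-rate quota (threshold 3,429 kg). In-quota: 3,429 kg at 9%; over-quota: 4,789 kg at 38.5%.
Pro-rata value split: in-quota = ¥61,388.46 × 3,429/8,218 = ¥25,614.63; over-quota = ¥61,388.46 − ¥25,614.63 = ¥35,773.83.
In-quota duty = ¥25,614.63 × 9% = ¥2,305.32. Over-quota duty = ¥35,773.83 × 38.5% = ¥13,772.92.
Line duty = ¥2,305.32 + ¥13,772.92 = ¥16,078.24.
Line 3 (0340.59.28, Solia, 3,049 liters, ¥705,813.01):
Base rate for 0340.59.28 is 6.5%.
Duty = ¥705,813.01 × 6.5% = ¥45,877.85.
Total = ¥0.00 + ¥16,078.24 + ¥45,877.85 = ¥61,956.09.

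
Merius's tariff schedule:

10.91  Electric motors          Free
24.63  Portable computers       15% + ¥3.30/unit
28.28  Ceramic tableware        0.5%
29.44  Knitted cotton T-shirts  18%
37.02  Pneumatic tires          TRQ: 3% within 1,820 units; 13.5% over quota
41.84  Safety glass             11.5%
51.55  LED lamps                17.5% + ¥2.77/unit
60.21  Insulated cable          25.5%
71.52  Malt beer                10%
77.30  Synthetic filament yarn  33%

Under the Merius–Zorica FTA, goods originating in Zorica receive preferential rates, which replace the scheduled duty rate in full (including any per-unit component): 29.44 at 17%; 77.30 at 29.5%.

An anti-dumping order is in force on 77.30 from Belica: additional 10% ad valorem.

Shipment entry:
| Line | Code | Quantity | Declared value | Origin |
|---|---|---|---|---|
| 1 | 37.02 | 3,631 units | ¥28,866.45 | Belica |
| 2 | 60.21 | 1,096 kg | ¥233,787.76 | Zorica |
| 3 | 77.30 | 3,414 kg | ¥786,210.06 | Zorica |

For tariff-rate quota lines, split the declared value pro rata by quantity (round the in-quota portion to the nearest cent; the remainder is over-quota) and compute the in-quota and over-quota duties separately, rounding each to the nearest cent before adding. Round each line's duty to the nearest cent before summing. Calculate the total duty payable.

¥293,925.58

Line 1 (37.02, Belica, 3,631 units, ¥28,866.45):
Code 37.02 is under a tariff-rate quota (threshold 1,820 units). In-quota: 1,820 units at 3%; over-quota: 1,811 units at 13.5%.
Pro-rata value split: in-quota = ¥28,866.45 × 1,820/3,631 = ¥14,469.00; over-quota = ¥28,866.45 − ¥14,469.00 = ¥14,397.45.
In-quota duty = ¥14,469.00 × 3% = ¥434.07. Over-quota duty = ¥14,397.45 × 13.5% = ¥1,943.66.
Line duty = ¥434.07 + ¥1,943.66 = ¥2,377.73.
Line 2 (60.21, Zorica, 1,096 kg, ¥233,787.76):
Base rate for 60.21 is 25.5%.
Origin Zorica is the FTA partner but 60.21 is not on the preference list; base rate stands.
Duty = ¥233,787.76 × 25.5% = ¥59,615.88.
Line 3 (77.30, Zorica, 3,414 kg, ¥786,210.06):
Base rate for 77.30 is 33%.
Origin Zorica qualifies under the Merius–Zorica agreement and 77.30 is covered: preferential rate 29.5% applies instead.
The additional-duty order on 77.30 targets Belica, not Zorica; it does not apply.
Duty = ¥786,210.06 × 29.5% = ¥231,931.97.
Total = ¥2,377.73 + ¥59,615.88 + ¥231,931.97 = ¥293,925.58.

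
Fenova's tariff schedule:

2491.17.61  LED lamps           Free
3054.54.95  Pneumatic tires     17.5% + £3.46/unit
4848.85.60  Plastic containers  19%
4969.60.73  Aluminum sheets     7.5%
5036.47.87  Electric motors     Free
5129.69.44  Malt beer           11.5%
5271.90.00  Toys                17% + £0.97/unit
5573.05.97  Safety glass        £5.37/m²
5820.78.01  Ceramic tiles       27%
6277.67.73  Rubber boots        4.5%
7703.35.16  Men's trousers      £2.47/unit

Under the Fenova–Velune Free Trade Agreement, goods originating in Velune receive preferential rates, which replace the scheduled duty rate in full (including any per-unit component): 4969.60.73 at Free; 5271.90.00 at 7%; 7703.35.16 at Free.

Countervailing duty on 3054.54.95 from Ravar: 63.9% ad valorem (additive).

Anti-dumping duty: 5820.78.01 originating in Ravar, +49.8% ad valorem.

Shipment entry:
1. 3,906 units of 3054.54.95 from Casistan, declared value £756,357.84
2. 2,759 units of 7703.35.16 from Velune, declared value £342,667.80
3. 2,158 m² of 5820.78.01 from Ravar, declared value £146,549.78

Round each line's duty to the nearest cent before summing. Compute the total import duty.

Line 1 (3054.54.95, Casistan, 3,906 units, £756,357.84):
Base rate for 3054.54.95 is 17.5% + £3.46/unit.
The additional-duty order on 3054.54.95 targets Ravar, not Casistan; it does not apply.
Duty = £756,357.84 × 17.5% + 3,906 × £3.46 = £145,877.38.
Line 2 (7703.35.16, Velune, 2,759 units, £342,667.80):
Base rate for 7703.35.16 is £2.47/unit.
Origin Velune qualifies under the Fenova–Velune agreement and 7703.35.16 is covered: preferential rate Free applies instead.
Duty = £342,667.80 × 0% = £0.00.
Line 3 (5820.78.01, Ravar, 2,158 m², £146,549.78):
Base rate for 5820.78.01 is 27%.
Additional duty on 5820.78.01 from Ravar: +49.8%. Applied ad valorem rate: 27% + 49.8% = 76.8%.
Duty = £146,549.78 × 76.8% = £112,550.23.
Total = £145,877.38 + £0.00 + £112,550.23 = £258,427.61.

£258,427.61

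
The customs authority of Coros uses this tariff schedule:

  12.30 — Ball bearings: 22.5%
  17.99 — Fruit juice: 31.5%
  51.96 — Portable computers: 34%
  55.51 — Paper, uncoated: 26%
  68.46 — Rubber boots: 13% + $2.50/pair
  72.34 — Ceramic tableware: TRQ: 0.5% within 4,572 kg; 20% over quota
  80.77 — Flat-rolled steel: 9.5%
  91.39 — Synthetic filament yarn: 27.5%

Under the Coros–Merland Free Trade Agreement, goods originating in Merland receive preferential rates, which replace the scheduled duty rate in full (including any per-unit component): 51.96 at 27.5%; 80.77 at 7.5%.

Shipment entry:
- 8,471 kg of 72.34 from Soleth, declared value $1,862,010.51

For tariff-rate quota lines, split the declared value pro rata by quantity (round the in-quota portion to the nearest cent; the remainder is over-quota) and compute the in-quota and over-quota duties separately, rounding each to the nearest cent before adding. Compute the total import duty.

Line 1 (72.34, Soleth, 8,471 kg, $1,862,010.51):
Code 72.34 is under a tariff-rate quota (threshold 4,572 kg). In-quota: 4,572 kg at 0.5%; over-quota: 3,899 kg at 20%.
Pro-rata value split: in-quota = $1,862,010.51 × 4,572/8,471 = $1,004,971.32; over-quota = $1,862,010.51 − $1,004,971.32 = $857,039.19.
In-quota duty = $1,004,971.32 × 0.5% = $5,024.86. Over-quota duty = $857,039.19 × 20% = $171,407.84.
Line duty = $5,024.86 + $171,407.84 = $176,432.70.

$176,432.70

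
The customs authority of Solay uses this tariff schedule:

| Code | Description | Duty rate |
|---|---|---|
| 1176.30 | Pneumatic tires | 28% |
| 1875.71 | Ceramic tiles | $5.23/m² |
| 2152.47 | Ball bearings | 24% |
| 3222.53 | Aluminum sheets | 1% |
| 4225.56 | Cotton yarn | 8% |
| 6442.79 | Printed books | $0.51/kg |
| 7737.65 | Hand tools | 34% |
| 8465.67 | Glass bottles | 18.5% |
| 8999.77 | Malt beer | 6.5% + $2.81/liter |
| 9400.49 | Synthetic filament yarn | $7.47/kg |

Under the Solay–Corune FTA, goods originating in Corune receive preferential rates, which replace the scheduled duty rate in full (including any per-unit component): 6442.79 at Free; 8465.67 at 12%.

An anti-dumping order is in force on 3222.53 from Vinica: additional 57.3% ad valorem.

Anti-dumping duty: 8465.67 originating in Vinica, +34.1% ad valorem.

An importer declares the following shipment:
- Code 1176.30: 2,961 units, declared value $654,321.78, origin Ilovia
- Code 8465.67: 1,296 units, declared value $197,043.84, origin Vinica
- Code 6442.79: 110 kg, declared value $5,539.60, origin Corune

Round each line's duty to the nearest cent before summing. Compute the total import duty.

Line 1 (1176.30, Ilovia, 2,961 units, $654,321.78):
Base rate for 1176.30 is 28%.
Duty = $654,321.78 × 28% = $183,210.10.
Line 2 (8465.67, Vinica, 1,296 units, $197,043.84):
Base rate for 8465.67 is 18.5%.
8465.67 has an FTA preferential rate, but origin Vinica is not Corune; base rate stands.
Additional duty on 8465.67 from Vinica: +34.1%. Applied ad valorem rate: 18.5% + 34.1% = 52.6%.
Duty = $197,043.84 × 52.6% = $103,645.06.
Line 3 (6442.79, Corune, 110 kg, $5,539.60):
Base rate for 6442.79 is $0.51/kg.
Origin Corune qualifies under the Solay–Corune agreement and 6442.79 is covered: preferential rate Free applies instead.
Duty = $5,539.60 × 0% = $0.00.
Total = $183,210.10 + $103,645.06 + $0.00 = $286,855.16.

$286,855.16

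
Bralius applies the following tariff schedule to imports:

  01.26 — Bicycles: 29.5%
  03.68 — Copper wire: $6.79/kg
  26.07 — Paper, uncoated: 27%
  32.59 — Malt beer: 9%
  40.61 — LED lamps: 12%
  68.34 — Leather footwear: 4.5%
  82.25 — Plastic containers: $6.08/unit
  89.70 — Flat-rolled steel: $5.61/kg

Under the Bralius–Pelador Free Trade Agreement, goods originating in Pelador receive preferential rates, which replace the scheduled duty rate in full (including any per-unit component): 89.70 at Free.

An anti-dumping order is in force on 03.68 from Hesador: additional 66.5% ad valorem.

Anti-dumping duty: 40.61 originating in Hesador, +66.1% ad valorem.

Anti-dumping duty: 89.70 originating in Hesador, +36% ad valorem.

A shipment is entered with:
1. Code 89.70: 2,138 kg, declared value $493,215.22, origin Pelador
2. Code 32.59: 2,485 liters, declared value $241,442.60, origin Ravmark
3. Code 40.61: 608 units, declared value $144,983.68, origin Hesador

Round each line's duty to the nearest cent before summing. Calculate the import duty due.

$134,962.08

Line 1 (89.70, Pelador, 2,138 kg, $493,215.22):
Base rate for 89.70 is $5.61/kg.
Origin Pelador qualifies under the Bralius–Pelador agreement and 89.70 is covered: preferential rate Free applies instead.
The additional-duty order on 89.70 targets Hesador, not Pelador; it does not apply.
Duty = $493,215.22 × 0% = $0.00.
Line 2 (32.59, Ravmark, 2,485 liters, $241,442.60):
Base rate for 32.59 is 9%.
Duty = $241,442.60 × 9% = $21,729.83.
Line 3 (40.61, Hesador, 608 units, $144,983.68):
Base rate for 40.61 is 12%.
Additional duty on 40.61 from Hesador: +66.1%. Applied ad valorem rate: 12% + 66.1% = 78.1%.
Duty = $144,983.68 × 78.1% = $113,232.25.
Total = $0.00 + $21,729.83 + $113,232.25 = $134,962.08.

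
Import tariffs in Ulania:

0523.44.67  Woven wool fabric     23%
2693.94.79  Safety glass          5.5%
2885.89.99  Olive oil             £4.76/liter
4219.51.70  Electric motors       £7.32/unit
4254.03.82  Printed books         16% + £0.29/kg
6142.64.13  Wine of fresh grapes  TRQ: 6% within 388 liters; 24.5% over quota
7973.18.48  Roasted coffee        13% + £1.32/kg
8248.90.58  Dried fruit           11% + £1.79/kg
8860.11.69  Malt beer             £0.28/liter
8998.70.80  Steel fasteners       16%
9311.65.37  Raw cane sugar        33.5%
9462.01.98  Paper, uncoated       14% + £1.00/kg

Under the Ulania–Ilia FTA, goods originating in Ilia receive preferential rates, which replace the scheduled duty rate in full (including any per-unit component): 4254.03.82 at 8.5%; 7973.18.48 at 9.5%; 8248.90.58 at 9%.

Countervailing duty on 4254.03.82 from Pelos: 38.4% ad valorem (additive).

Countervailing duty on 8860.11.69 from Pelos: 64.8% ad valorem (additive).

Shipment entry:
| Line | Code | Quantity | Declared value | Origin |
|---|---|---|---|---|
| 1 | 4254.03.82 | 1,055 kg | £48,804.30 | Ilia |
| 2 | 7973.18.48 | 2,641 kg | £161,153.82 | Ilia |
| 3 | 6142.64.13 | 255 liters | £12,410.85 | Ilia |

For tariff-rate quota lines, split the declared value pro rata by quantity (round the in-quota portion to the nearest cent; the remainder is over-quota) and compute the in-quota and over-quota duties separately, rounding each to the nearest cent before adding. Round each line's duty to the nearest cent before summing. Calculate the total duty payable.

£20,202.63

Line 1 (4254.03.82, Ilia, 1,055 kg, £48,804.30):
Base rate for 4254.03.82 is 16% + £0.29/kg.
Origin Ilia qualifies under the Ulania–Ilia agreement and 4254.03.82 is covered: preferential rate 8.5% applies instead.
The additional-duty order on 4254.03.82 targets Pelos, not Ilia; it does not apply.
Duty = £48,804.30 × 8.5% = £4,148.37.
Line 2 (7973.18.48, Ilia, 2,641 kg, £161,153.82):
Base rate for 7973.18.48 is 13% + £1.32/kg.
Origin Ilia qualifies under the Ulania–Ilia agreement and 7973.18.48 is covered: preferential rate 9.5% applies instead.
Duty = £161,153.82 × 9.5% = £15,309.61.
Line 3 (6142.64.13, Ilia, 255 liters, £12,410.85):
Code 6142.64.13 is under a tariff-rate quota (threshold 388 liters). Quantity 255 liters is within the quota, so the in-quota rate 6% applies to the full value.
Duty = £12,410.85 × 6% = £744.65.
Total = £4,148.37 + £15,309.61 + £744.65 = £20,202.63.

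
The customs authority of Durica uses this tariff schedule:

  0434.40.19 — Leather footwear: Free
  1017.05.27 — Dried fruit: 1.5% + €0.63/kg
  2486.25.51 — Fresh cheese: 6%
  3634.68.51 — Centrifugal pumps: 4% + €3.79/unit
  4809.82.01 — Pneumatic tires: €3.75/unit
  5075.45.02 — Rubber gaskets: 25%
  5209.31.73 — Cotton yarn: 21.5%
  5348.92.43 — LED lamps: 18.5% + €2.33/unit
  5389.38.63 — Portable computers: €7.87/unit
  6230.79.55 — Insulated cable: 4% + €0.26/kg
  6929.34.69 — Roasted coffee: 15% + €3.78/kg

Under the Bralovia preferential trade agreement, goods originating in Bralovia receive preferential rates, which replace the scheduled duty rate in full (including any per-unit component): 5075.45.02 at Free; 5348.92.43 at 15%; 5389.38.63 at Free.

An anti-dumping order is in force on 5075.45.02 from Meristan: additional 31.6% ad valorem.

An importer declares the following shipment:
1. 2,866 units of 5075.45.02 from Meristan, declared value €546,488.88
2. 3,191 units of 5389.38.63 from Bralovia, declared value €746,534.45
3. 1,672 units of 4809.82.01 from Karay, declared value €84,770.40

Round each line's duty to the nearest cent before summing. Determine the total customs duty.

€315,582.71

Line 1 (5075.45.02, Meristan, 2,866 units, €546,488.88):
Base rate for 5075.45.02 is 25%.
5075.45.02 has an FTA preferential rate, but origin Meristan is not Bralovia; base rate stands.
Additional duty on 5075.45.02 from Meristan: +31.6%. Applied ad valorem rate: 25% + 31.6% = 56.6%.
Duty = €546,488.88 × 56.6% = €309,312.71.
Line 2 (5389.38.63, Bralovia, 3,191 units, €746,534.45):
Base rate for 5389.38.63 is €7.87/unit.
Origin Bralovia qualifies under the Durica–Bralovia agreement and 5389.38.63 is covered: preferential rate Free applies instead.
Duty = €746,534.45 × 0% = €0.00.
Line 3 (4809.82.01, Karay, 1,672 units, €84,770.40):
Base rate for 4809.82.01 is €3.75/unit.
Duty = 1,672 × €3.75 = €6,270.00.
Total = €309,312.71 + €0.00 + €6,270.00 = €315,582.71.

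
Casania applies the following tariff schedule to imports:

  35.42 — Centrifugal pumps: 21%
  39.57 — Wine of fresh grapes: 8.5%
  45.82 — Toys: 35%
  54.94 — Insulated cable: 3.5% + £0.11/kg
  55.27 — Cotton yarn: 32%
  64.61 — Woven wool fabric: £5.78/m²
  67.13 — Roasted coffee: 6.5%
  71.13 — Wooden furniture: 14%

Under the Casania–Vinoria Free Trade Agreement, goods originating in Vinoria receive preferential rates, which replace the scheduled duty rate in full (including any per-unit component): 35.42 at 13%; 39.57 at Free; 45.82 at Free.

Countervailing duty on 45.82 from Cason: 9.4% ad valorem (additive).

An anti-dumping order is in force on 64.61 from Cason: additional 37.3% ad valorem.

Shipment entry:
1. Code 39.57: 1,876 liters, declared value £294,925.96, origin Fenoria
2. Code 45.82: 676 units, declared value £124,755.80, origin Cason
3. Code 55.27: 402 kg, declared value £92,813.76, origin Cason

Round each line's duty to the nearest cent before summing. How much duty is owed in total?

Line 1 (39.57, Fenoria, 1,876 liters, £294,925.96):
Base rate for 39.57 is 8.5%.
39.57 has an FTA preferential rate, but origin Fenoria is not Vinoria; base rate stands.
Duty = £294,925.96 × 8.5% = £25,068.71.
Line 2 (45.82, Cason, 676 units, £124,755.80):
Base rate for 45.82 is 35%.
45.82 has an FTA preferential rate, but origin Cason is not Vinoria; base rate stands.
Additional duty on 45.82 from Cason: +9.4%. Applied ad valorem rate: 35% + 9.4% = 44.4%.
Duty = £124,755.80 × 44.4% = £55,391.58.
Line 3 (55.27, Cason, 402 kg, £92,813.76):
Base rate for 55.27 is 32%.
Duty = £92,813.76 × 32% = £29,700.40.
Total = £25,068.71 + £55,391.58 + £29,700.40 = £110,160.69.

£110,160.69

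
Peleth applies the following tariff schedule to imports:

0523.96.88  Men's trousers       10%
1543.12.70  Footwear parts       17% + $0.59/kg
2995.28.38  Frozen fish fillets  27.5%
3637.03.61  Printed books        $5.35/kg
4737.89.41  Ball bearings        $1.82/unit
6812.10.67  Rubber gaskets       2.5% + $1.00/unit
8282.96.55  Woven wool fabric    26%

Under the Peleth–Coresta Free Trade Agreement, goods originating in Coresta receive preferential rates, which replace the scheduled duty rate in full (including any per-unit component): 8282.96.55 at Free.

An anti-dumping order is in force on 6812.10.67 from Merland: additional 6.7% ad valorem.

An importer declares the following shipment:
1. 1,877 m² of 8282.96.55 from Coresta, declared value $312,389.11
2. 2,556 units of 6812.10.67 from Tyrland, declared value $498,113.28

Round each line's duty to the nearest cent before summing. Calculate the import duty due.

Line 1 (8282.96.55, Coresta, 1,877 m², $312,389.11):
Base rate for 8282.96.55 is 26%.
Origin Coresta qualifies under the Peleth–Coresta agreement and 8282.96.55 is covered: preferential rate Free applies instead.
Duty = $312,389.11 × 0% = $0.00.
Line 2 (6812.10.67, Tyrland, 2,556 units, $498,113.28):
Base rate for 6812.10.67 is 2.5% + $1.00/unit.
The additional-duty order on 6812.10.67 targets Merland, not Tyrland; it does not apply.
Duty = $498,113.28 × 2.5% + 2,556 × $1.00 = $15,008.83.
Total = $0.00 + $15,008.83 = $15,008.83.

$15,008.83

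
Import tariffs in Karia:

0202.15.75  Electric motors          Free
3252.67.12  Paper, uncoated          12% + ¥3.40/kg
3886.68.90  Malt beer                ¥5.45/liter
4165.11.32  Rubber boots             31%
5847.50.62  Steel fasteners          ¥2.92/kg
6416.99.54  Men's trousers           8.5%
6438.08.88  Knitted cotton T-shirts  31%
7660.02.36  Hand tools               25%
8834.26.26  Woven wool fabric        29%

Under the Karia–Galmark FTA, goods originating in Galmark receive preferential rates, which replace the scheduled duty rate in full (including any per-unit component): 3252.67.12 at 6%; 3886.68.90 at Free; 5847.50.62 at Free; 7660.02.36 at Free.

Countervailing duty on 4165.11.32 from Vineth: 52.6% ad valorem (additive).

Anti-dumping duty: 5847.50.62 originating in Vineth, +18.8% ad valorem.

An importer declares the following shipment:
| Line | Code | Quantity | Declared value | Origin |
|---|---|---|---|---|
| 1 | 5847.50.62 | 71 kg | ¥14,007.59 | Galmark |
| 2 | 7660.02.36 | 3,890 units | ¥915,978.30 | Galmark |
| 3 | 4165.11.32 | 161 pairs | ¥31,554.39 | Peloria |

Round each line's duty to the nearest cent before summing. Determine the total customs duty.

Line 1 (5847.50.62, Galmark, 71 kg, ¥14,007.59):
Base rate for 5847.50.62 is ¥2.92/kg.
Origin Galmark qualifies under the Karia–Galmark agreement and 5847.50.62 is covered: preferential rate Free applies instead.
The additional-duty order on 5847.50.62 targets Vineth, not Galmark; it does not apply.
Duty = ¥14,007.59 × 0% = ¥0.00.
Line 2 (7660.02.36, Galmark, 3,890 units, ¥915,978.30):
Base rate for 7660.02.36 is 25%.
Origin Galmark qualifies under the Karia–Galmark agreement and 7660.02.36 is covered: preferential rate Free applies instead.
Duty = ¥915,978.30 × 0% = ¥0.00.
Line 3 (4165.11.32, Peloria, 161 pairs, ¥31,554.39):
Base rate for 4165.11.32 is 31%.
The additional-duty order on 4165.11.32 targets Vineth, not Peloria; it does not apply.
Duty = ¥31,554.39 × 31% = ¥9,781.86.
Total = ¥0.00 + ¥0.00 + ¥9,781.86 = ¥9,781.86.

¥9,781.86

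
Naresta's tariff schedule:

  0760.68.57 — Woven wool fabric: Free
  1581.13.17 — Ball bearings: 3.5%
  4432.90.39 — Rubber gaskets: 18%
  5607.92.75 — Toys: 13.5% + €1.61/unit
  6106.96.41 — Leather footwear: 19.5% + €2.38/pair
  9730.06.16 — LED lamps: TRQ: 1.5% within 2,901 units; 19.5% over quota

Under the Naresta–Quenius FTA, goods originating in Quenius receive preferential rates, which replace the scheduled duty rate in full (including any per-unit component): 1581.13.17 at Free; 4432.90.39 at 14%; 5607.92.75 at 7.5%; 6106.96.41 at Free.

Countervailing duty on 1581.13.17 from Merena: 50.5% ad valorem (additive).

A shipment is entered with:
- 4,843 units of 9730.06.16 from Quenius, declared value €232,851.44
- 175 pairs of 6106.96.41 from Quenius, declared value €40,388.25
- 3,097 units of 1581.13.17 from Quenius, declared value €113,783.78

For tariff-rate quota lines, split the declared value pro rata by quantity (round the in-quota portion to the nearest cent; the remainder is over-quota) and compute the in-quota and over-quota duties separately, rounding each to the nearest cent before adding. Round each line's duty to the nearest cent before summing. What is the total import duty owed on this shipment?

Line 1 (9730.06.16, Quenius, 4,843 units, €232,851.44):
Code 9730.06.16 is under a tariff-rate quota (threshold 2,901 units). In-quota: 2,901 units at 1.5%; over-quota: 1,942 units at 19.5%.
Pro-rata value split: in-quota = €232,851.44 × 2,901/4,843 = €139,480.08; over-quota = €232,851.44 − €139,480.08 = €93,371.36.
In-quota duty = €139,480.08 × 1.5% = €2,092.20. Over-quota duty = €93,371.36 × 19.5% = €18,207.42.
Line duty = €2,092.20 + €18,207.42 = €20,299.62.
Line 2 (6106.96.41, Quenius, 175 pairs, €40,388.25):
Base rate for 6106.96.41 is 19.5% + €2.38/pair.
Origin Quenius qualifies under the Naresta–Quenius agreement and 6106.96.41 is covered: preferential rate Free applies instead.
Duty = €40,388.25 × 0% = €0.00.
Line 3 (1581.13.17, Quenius, 3,097 units, €113,783.78):
Base rate for 1581.13.17 is 3.5%.
Origin Quenius qualifies under the Naresta–Quenius agreement and 1581.13.17 is covered: preferential rate Free applies instead.
The additional-duty order on 1581.13.17 targets Merena, not Quenius; it does not apply.
Duty = €113,783.78 × 0% = €0.00.
Total = €20,299.62 + €0.00 + €0.00 = €20,299.62.

€20,299.62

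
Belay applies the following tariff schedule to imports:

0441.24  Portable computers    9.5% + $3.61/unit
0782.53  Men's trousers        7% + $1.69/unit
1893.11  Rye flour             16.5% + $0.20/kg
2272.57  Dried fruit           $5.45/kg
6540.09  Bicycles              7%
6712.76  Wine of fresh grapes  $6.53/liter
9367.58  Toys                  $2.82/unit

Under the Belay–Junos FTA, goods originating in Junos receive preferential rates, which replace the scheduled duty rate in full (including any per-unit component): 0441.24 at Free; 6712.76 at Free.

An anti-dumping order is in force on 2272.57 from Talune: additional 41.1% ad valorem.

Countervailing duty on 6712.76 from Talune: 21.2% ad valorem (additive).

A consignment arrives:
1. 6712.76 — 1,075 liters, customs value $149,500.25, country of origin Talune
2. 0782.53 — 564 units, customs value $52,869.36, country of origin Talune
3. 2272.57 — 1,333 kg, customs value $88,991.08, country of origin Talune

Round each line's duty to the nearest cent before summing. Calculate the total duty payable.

Line 1 (6712.76, Talune, 1,075 liters, $149,500.25):
Base rate for 6712.76 is $6.53/liter.
6712.76 has an FTA preferential rate, but origin Talune is not Junos; base rate stands.
Additional duty on 6712.76 from Talune: +21.2% ad valorem. Applied ad valorem rate = 21.2%.
Duty = $149,500.25 × 21.2% + 1,075 × $6.53 = $38,713.80.
Line 2 (0782.53, Talune, 564 units, $52,869.36):
Base rate for 0782.53 is 7% + $1.69/unit.
Duty = $52,869.36 × 7% + 564 × $1.69 = $4,654.02.
Line 3 (2272.57, Talune, 1,333 kg, $88,991.08):
Base rate for 2272.57 is $5.45/kg.
Additional duty on 2272.57 from Talune: +41.1% ad valorem. Applied ad valorem rate = 41.1%.
Duty = $88,991.08 × 41.1% + 1,333 × $5.45 = $43,840.18.
Total = $38,713.80 + $4,654.02 + $43,840.18 = $87,208.00.

$87,208.00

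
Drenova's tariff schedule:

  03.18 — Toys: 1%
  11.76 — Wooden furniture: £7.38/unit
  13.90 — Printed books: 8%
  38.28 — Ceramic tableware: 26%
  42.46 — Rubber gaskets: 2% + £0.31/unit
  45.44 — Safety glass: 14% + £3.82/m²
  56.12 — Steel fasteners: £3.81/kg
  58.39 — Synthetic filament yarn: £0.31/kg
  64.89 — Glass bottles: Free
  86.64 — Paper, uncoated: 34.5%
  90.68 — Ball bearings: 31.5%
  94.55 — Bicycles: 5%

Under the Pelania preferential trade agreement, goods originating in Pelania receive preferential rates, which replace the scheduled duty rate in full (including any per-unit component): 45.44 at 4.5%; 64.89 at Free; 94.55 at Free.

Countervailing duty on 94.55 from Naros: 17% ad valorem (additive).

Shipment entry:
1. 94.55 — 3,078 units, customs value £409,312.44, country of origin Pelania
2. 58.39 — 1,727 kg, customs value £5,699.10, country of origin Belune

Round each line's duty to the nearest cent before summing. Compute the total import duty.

£535.37

Line 1 (94.55, Pelania, 3,078 units, £409,312.44):
Base rate for 94.55 is 5%.
Origin Pelania qualifies under the Drenova–Pelania agreement and 94.55 is covered: preferential rate Free applies instead.
The additional-duty order on 94.55 targets Naros, not Pelania; it does not apply.
Duty = £409,312.44 × 0% = £0.00.
Line 2 (58.39, Belune, 1,727 kg, £5,699.10):
Base rate for 58.39 is £0.31/kg.
Duty = 1,727 × £0.31 = £535.37.
Total = £0.00 + £535.37 = £535.37.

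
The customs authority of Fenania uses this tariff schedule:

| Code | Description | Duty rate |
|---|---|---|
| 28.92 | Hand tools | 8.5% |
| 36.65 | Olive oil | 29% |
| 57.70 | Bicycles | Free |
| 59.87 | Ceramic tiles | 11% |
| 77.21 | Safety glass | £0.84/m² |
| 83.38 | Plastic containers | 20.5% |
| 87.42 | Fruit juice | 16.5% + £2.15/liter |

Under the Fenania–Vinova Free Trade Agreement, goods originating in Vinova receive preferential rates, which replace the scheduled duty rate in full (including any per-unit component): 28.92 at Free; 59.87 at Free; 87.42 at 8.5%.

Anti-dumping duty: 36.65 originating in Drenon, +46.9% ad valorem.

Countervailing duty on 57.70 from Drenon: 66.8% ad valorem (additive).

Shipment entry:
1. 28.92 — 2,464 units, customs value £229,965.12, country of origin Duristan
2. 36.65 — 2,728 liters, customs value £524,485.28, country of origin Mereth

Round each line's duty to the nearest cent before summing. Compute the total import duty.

Line 1 (28.92, Duristan, 2,464 units, £229,965.12):
Base rate for 28.92 is 8.5%.
28.92 has an FTA preferential rate, but origin Duristan is not Vinova; base rate stands.
Duty = £229,965.12 × 8.5% = £19,547.04.
Line 2 (36.65, Mereth, 2,728 liters, £524,485.28):
Base rate for 36.65 is 29%.
The additional-duty order on 36.65 targets Drenon, not Mereth; it does not apply.
Duty = £524,485.28 × 29% = £152,100.73.
Total = £19,547.04 + £152,100.73 = £171,647.77.

£171,647.77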